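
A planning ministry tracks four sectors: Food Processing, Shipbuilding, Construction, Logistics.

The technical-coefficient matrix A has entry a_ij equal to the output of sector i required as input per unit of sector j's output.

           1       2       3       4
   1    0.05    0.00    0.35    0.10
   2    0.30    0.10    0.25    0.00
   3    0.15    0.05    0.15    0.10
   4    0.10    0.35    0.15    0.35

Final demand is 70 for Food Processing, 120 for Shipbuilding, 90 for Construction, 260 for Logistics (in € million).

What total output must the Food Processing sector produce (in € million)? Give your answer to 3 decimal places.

I − A =
  [   0.95     0.00    -0.35    -0.10]
  [  -0.30     0.90    -0.25     0.00]
  [  -0.15    -0.05     0.85    -0.10]
  [  -0.10    -0.35    -0.15     0.65]
Compute the cofactors C_ij = (−1)^(i+j)·(3×3 minor ij) of I−A; the adjugate is their transpose:
adj(I−A) = Cᵀ =
  [ 0.466875   0.054125   0.227000   0.106750]
  [ 0.188125   0.462250   0.224625   0.063500]
  [ 0.117000   0.068875   0.536250   0.100500]
  [ 0.200125   0.273125   0.279625   0.662375]
det(I−A) = Σ_j (I−A)_1j·C_1j = (0.95)(0.466875) + (0.00)(0.188125) + (-0.35)(0.117000) + (-0.10)(0.200125) = 0.38256875
(I − A)⁻¹ = adj(I−A) / det(I−A) ≈
  [   1.2204     0.1415     0.5934     0.2790]
  [   0.4917     1.2083     0.5871     0.1660]
  [   0.3058     0.1800     1.4017     0.2627]
  [   0.5231     0.7139     0.7309     1.7314]
x = (I − A)⁻¹ d = adj(I−A)·d / det(I−A), with det(I−A) = 0.38256875:
  x_1 = (0.466875·70 + 0.054125·120 + 0.227000·90 + 0.106750·260) / 0.38256875 = 87.36125 / 0.38256875 ≈ 228.354
  x_2 = (0.188125·70 + 0.462250·120 + 0.224625·90 + 0.063500·260) / 0.38256875 = 105.365 / 0.38256875 ≈ 275.415
  x_3 = (0.117000·70 + 0.068875·120 + 0.536250·90 + 0.100500·260) / 0.38256875 = 90.8475 / 0.38256875 ≈ 237.467
  x_4 = (0.200125·70 + 0.273125·120 + 0.279625·90 + 0.662375·260) / 0.38256875 = 244.1675 / 0.38256875 ≈ 638.232

x_1 = 228.354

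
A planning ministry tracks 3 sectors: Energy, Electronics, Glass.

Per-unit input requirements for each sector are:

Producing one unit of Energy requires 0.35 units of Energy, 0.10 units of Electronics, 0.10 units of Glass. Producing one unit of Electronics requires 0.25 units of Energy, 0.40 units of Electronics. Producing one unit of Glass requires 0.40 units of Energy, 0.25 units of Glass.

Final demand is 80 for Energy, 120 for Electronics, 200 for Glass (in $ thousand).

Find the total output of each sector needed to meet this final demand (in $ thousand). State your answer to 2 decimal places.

x_1 = 426.43, x_2 = 271.07, x_3 = 323.52

I − A =
  [   0.65    -0.25    -0.40]
  [  -0.10     0.60     0.00]
  [  -0.10     0.00     0.75]
Cofactors of I−A, C_ij = (−1)^(i+j)·(minor ij) (rows/columns in the sector order above):
  C_11 = (0.60)(0.75) − (0.00)(0.00) = 0.4500
  C_12 = −[(-0.10)(0.75) − (0.00)(-0.10)] = 0.0750
  C_13 = (-0.10)(0.00) − (0.60)(-0.10) = 0.0600
  C_21 = −[(-0.25)(0.75) − (-0.40)(0.00)] = 0.1875
  C_22 = (0.65)(0.75) − (-0.40)(-0.10) = 0.4475
  C_23 = −[(0.65)(0.00) − (-0.25)(-0.10)] = 0.0250
  C_31 = (-0.25)(0.00) − (-0.40)(0.60) = 0.2400
  C_32 = −[(0.65)(0.00) − (-0.40)(-0.10)] = 0.0400
  C_33 = (0.65)(0.60) − (-0.25)(-0.10) = 0.3650
det(I−A) = Σ_j (I−A)_1j·C_1j = (0.65)(0.4500) + (-0.25)(0.0750) + (-0.40)(0.0600) = 0.24975
adj(I−A) = Cᵀ =
  [ 0.4500   0.1875   0.2400]
  [ 0.0750   0.4475   0.0400]
  [ 0.0600   0.0250   0.3650]
(I − A)⁻¹ = adj(I−A) / det(I−A) ≈
  [   1.8018     0.7508     0.9610]
  [   0.3003     1.7918     0.1602]
  [   0.2402     0.1001     1.4615]
x = (I − A)⁻¹ d = adj(I−A)·d / det(I−A), with det(I−A) = 0.24975:
  x_1 = (0.4500·80 + 0.1875·120 + 0.2400·200) / 0.24975 = 106.50 / 0.24975 ≈ 426.43
  x_2 = (0.0750·80 + 0.4475·120 + 0.0400·200) / 0.24975 = 67.70 / 0.24975 ≈ 271.07
  x_3 = (0.0600·80 + 0.0250·120 + 0.3650·200) / 0.24975 = 80.80 / 0.24975 ≈ 323.52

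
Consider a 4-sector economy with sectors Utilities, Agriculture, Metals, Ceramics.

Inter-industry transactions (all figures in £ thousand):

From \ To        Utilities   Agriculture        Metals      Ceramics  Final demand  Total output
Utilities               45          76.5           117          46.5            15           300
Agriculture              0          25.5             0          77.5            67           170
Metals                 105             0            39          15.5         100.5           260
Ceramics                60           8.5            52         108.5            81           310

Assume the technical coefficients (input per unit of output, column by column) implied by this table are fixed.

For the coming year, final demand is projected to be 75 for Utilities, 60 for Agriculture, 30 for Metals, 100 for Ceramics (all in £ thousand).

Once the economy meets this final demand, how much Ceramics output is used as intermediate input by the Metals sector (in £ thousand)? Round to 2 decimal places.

z_43 = 38.78

Technical coefficients a_ij = z_ij / X_j:
  a_11 = 45/300 = 0.15, a_21 = 0/300 = 0.00, a_31 = 105/300 = 0.35, a_41 = 60/300 = 0.20
  a_12 = 76.5/170 = 0.45, a_22 = 25.5/170 = 0.15, a_32 = 0/170 = 0.00, a_42 = 8.5/170 = 0.05
  a_13 = 117/260 = 0.45, a_23 = 0/260 = 0.00, a_33 = 39/260 = 0.15, a_43 = 52/260 = 0.20
  a_14 = 46.5/310 = 0.15, a_24 = 77.5/310 = 0.25, a_34 = 15.5/310 = 0.05, a_44 = 108.5/310 = 0.35
I − A =
  [   0.85    -0.45    -0.45    -0.15]
  [   0.00     0.85     0.00    -0.25]
  [  -0.35     0.00     0.85    -0.05]
  [  -0.20    -0.05    -0.20     0.65]
Compute the cofactors C_ij = (−1)^(i+j)·(3×3 minor ij) of I−A; the adjugate is their transpose:
adj(I−A) = Cᵀ =
  [ 0.450500   0.251625   0.291000   0.223125]
  [ 0.060000   0.318250   0.065000   0.141250]
  [ 0.197500   0.111625   0.411000   0.120125]
  [ 0.204000   0.136250   0.221000   0.480250]
det(I−A) = Σ_j (I−A)_1j·C_1j = (0.85)(0.450500) + (-0.45)(0.060000) + (-0.45)(0.197500) + (-0.15)(0.204000) = 0.23645
(I − A)⁻¹ = adj(I−A) / det(I−A) ≈
  [   1.9053     1.0642     1.2307     0.9436]
  [   0.2538     1.3460     0.2749     0.5974]
  [   0.8353     0.4721     1.7382     0.5080]
  [   0.8628     0.5762     0.9347     2.0311]
First solve x = (I − A)⁻¹ d = adj(I−A)·d / det(I−A); in particular x_3 = (0.197500·75 + 0.111625·60 + 0.411000·30 + 0.120125·100) / 0.23645 = 45.8525 / 0.23645 ≈ 193.9205.
Intermediate flow from 4 to 3: z_43 = a_43 · x_3 = 0.20 × 45.8525 / 0.23645 = 9.1705 / 0.23645 ≈ 38.78.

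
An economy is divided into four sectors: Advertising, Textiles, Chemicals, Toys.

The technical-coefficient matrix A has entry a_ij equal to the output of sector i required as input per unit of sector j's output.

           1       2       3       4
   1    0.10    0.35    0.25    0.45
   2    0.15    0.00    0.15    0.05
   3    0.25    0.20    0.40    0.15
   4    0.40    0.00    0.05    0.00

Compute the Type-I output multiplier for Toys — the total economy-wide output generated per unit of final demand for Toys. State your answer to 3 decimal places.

I − A =
  [   0.90    -0.35    -0.25    -0.45]
  [  -0.15     1.00    -0.15    -0.05]
  [  -0.25    -0.20     0.60    -0.15]
  [  -0.40     0.00    -0.05     1.00]
Compute the cofactors C_ij = (−1)^(i+j)·(3×3 minor ij) of I−A; the adjugate is their transpose:
adj(I−A) = Cᵀ =
  [ 0.562000   0.261875   0.325875   0.314875]
  [ 0.148000   0.342125   0.156125   0.107125]
  [ 0.344000   0.252500   0.660500   0.266500]
  [ 0.242000   0.117375   0.163375   0.398375]
det(I−A) = Σ_j (I−A)_1j·C_1j = (0.90)(0.562000) + (-0.35)(0.148000) + (-0.25)(0.344000) + (-0.45)(0.242000) = 0.2591
(I − A)⁻¹ = adj(I−A) / det(I−A) ≈
  [   2.1690     1.0107     1.2577     1.2153]
  [   0.5712     1.3204     0.6026     0.4135]
  [   1.3277     0.9745     2.5492     1.0286]
  [   0.9340     0.4530     0.6305     1.5375]
The output multiplier for sector j is the column-j sum of the Leontief inverse (I − A)⁻¹ = adj(I−A) / det(I−A).
Column 4 of adj(I−A): (0.314875, 0.107125, 0.266500, 0.398375); det(I−A) = 0.2591.
m_4 = (0.314875 + 0.107125 + 0.266500 + 0.398375) / 0.2591 = 1.086875 / 0.2591 ≈ 4.195.

m_4 = 4.195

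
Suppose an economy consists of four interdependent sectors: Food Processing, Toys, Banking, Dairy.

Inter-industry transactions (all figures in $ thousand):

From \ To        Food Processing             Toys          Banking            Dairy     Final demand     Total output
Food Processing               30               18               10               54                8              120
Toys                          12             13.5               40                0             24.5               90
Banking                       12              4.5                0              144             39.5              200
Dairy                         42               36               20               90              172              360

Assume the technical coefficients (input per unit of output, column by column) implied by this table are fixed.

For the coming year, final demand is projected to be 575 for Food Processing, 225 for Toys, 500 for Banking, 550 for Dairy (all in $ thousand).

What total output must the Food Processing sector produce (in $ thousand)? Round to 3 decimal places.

Technical coefficients a_ij = z_ij / X_j:
  a_FF = 30/120 = 0.25, a_TF = 12/120 = 0.10, a_BF = 12/120 = 0.10, a_DF = 42/120 = 0.35
  a_FT = 18/90 = 0.20, a_TT = 13.5/90 = 0.15, a_BT = 4.5/90 = 0.05, a_DT = 36/90 = 0.40
  a_FB = 10/200 = 0.05, a_TB = 40/200 = 0.20, a_BB = 0/200 = 0.00, a_DB = 20/200 = 0.10
  a_FD = 54/360 = 0.15, a_TD = 0/360 = 0.00, a_BD = 144/360 = 0.40, a_DD = 90/360 = 0.25
I − A =
  [   0.75    -0.20    -0.05    -0.15]
  [  -0.10     0.85    -0.20     0.00]
  [  -0.10    -0.05     1.00    -0.40]
  [  -0.35    -0.40    -0.10     0.75]
Compute the cofactors C_ij = (−1)^(i+j)·(3×3 minor ij) of I−A; the adjugate is their transpose:
adj(I−A) = Cᵀ =
  [ 0.564000   0.212625   0.086625   0.159000]
  [ 0.114000   0.467750   0.107250   0.080000]
  [ 0.202500   0.194500   0.412500   0.260500]
  [ 0.351000   0.374625   0.152625   0.601500]
det(I−A) = Σ_j (I−A)_1j·C_1j = (0.75)(0.564000) + (-0.20)(0.114000) + (-0.05)(0.202500) + (-0.15)(0.351000) = 0.337425
(I − A)⁻¹ = adj(I−A) / det(I−A) ≈
  [   1.6715     0.6301     0.2567     0.4712]
  [   0.3379     1.3862     0.3178     0.2371]
  [   0.6001     0.5764     1.2225     0.7720]
  [   1.0402     1.1102     0.4523     1.7826]
x = (I − A)⁻¹ d = adj(I−A)·d / det(I−A), with det(I−A) = 0.337425:
  x_F = (0.564000·575 + 0.212625·225 + 0.086625·500 + 0.159000·550) / 0.337425 = 502.903125 / 0.337425 ≈ 1490.415
  x_T = (0.114000·575 + 0.467750·225 + 0.107250·500 + 0.080000·550) / 0.337425 = 268.41875 / 0.337425 ≈ 795.492
  x_B = (0.202500·575 + 0.194500·225 + 0.412500·500 + 0.260500·550) / 0.337425 = 509.725 / 0.337425 ≈ 1510.632
  x_D = (0.351000·575 + 0.374625·225 + 0.152625·500 + 0.601500·550) / 0.337425 = 693.253125 / 0.337425 ≈ 2054.540

x_F = 1490.415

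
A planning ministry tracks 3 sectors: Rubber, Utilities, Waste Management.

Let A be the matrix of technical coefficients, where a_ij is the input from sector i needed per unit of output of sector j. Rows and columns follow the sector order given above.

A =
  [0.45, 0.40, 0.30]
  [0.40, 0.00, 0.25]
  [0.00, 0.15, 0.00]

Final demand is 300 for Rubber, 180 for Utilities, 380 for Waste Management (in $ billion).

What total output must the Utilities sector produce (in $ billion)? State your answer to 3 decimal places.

x_U = 901.743

I − A =
  [   0.55    -0.40    -0.30]
  [  -0.40     1.00    -0.25]
  [   0.00    -0.15     1.00]
Cofactors of I−A, C_ij = (−1)^(i+j)·(minor ij) (rows/columns in the sector order above):
  C_11 = (1.00)(1.00) − (-0.25)(-0.15) = 0.9625
  C_12 = −[(-0.40)(1.00) − (-0.25)(0.00)] = 0.4000
  C_13 = (-0.40)(-0.15) − (1.00)(0.00) = 0.0600
  C_21 = −[(-0.40)(1.00) − (-0.30)(-0.15)] = 0.4450
  C_22 = (0.55)(1.00) − (-0.30)(0.00) = 0.5500
  C_23 = −[(0.55)(-0.15) − (-0.40)(0.00)] = 0.0825
  C_31 = (-0.40)(-0.25) − (-0.30)(1.00) = 0.4000
  C_32 = −[(0.55)(-0.25) − (-0.30)(-0.40)] = 0.2575
  C_33 = (0.55)(1.00) − (-0.40)(-0.40) = 0.3900
det(I−A) = Σ_j (I−A)_1j·C_1j = (0.55)(0.9625) + (-0.40)(0.4000) + (-0.30)(0.0600) = 0.351375
adj(I−A) = Cᵀ =
  [ 0.9625   0.4450   0.4000]
  [ 0.4000   0.5500   0.2575]
  [ 0.0600   0.0825   0.3900]
(I − A)⁻¹ = adj(I−A) / det(I−A) ≈
  [   2.7392     1.2665     1.1384]
  [   1.1384     1.5653     0.7328]
  [   0.1708     0.2348     1.1099]
x = (I − A)⁻¹ d = adj(I−A)·d / det(I−A), with det(I−A) = 0.351375:
  x_R = (0.9625·300 + 0.4450·180 + 0.4000·380) / 0.351375 = 520.85 / 0.351375 ≈ 1482.319
  x_U = (0.4000·300 + 0.5500·180 + 0.2575·380) / 0.351375 = 316.85 / 0.351375 ≈ 901.743
  x_W = (0.0600·300 + 0.0825·180 + 0.3900·380) / 0.351375 = 181.05 / 0.351375 ≈ 515.261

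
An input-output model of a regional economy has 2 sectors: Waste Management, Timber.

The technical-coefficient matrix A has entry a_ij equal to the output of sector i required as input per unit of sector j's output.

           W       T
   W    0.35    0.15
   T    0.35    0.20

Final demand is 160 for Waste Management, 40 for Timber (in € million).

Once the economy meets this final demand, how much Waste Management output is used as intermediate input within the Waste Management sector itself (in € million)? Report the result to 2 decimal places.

I − A =
  [   0.65    -0.15]
  [  -0.35     0.80]
det(I−A) = (0.65)(0.80) − (-0.15)(-0.35) = 0.4675
adj(I−A) = [[0.80, 0.15], [0.35, 0.65]]
(I − A)⁻¹ = adj(I−A) / det(I−A) ≈
  [   1.7112     0.3209]
  [   0.7487     1.3904]
First solve x = (I − A)⁻¹ d = adj(I−A)·d / det(I−A); in particular x_W = (0.80·160 + 0.15·40) / 0.4675 = 134.00 / 0.4675 ≈ 286.6310.
Intermediate flow from W to W: z_WW = a_WW · x_W = 0.35 × 134.00 / 0.4675 = 46.90 / 0.4675 ≈ 100.32.

z_WW = 100.32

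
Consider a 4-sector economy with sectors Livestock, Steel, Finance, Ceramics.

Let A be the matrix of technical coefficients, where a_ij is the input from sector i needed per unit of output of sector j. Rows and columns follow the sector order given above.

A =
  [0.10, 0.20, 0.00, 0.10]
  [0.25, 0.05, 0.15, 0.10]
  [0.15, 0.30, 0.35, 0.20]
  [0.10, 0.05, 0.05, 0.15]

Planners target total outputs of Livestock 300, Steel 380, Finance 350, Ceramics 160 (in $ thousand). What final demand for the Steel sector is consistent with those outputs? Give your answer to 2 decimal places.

I − A =
  [   0.90    -0.20     0.00    -0.10]
  [  -0.25     0.95    -0.15    -0.10]
  [  -0.15    -0.30     0.65    -0.20]
  [  -0.10    -0.05    -0.05     0.85]
d = (I − A) x:
  d_L = (+0.90)·300 + (-0.20)·380 + (+0.00)·350 + (-0.10)·160 = 178.00
  d_S = (-0.25)·300 + (+0.95)·380 + (-0.15)·350 + (-0.10)·160 = 217.50
  d_F = (-0.15)·300 + (-0.30)·380 + (+0.65)·350 + (-0.20)·160 = 36.50
  d_C = (-0.10)·300 + (-0.05)·380 + (-0.05)·350 + (+0.85)·160 = 69.50

d_S = 217.50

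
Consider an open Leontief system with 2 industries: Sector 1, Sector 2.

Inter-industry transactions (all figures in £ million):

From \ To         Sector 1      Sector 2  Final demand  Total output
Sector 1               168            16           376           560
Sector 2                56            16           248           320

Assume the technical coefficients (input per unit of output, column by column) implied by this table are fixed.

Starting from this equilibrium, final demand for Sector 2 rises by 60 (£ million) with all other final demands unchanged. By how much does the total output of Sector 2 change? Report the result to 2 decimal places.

Technical coefficients a_ij = z_ij / X_j:
  a_11 = 168/560 = 0.30, a_21 = 56/560 = 0.10
  a_12 = 16/320 = 0.05, a_22 = 16/320 = 0.05
I − A =
  [   0.70    -0.05]
  [  -0.10     0.95]
det(I−A) = (0.70)(0.95) − (-0.05)(-0.10) = 0.6600
adj(I−A) = [[0.95, 0.05], [0.10, 0.70]]
(I − A)⁻¹ = adj(I−A) / det(I−A) ≈
  [   1.4394     0.0758]
  [   0.1515     1.0606]
Δx = (I − A)⁻¹ Δd with Δd having +60 in the Sector 2 component and 0 elsewhere.
So Δx_2 = L_22 · (+60), where L_22 = adj(I−A)_22 / det(I−A) = 0.70 / 0.6600.
Δx_2 = 0.70 × (+60) / 0.6600 = 42.00 / 0.6600 ≈ 63.64.

Δx_2 = 63.64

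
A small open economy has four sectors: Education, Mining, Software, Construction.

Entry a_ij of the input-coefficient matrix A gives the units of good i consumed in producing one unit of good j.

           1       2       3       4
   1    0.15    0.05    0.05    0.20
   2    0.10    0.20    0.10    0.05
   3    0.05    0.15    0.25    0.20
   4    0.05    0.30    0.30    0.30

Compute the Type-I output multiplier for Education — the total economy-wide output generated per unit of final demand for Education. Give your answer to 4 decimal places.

I − A =
  [   0.85    -0.05    -0.05    -0.20]
  [  -0.10     0.80    -0.10    -0.05]
  [  -0.05    -0.15     0.75    -0.20]
  [  -0.05    -0.30    -0.30     0.70]
Compute the cofactors C_ij = (−1)^(i+j)·(3×3 minor ij) of I−A; the adjugate is their transpose:
adj(I−A) = Cᵀ =
  [ 0.342000   0.085500   0.085500   0.128250]
  [ 0.053625   0.382500   0.080875   0.065750]
  [ 0.052125   0.144000   0.445625   0.152500]
  [ 0.069750   0.231750   0.231750   0.490500]
det(I−A) = Σ_j (I−A)_1j·C_1j = (0.85)(0.342000) + (-0.05)(0.053625) + (-0.05)(0.052125) + (-0.20)(0.069750) = 0.2714625
(I − A)⁻¹ = adj(I−A) / det(I−A) ≈
  [   1.25984     0.31496     0.31496     0.47244]
  [   0.19754     1.40903     0.29792     0.24221]
  [   0.19202     0.53046     1.64157     0.56177]
  [   0.25694     0.85371     0.85371     1.80688]
The output multiplier for sector j is the column-j sum of the Leontief inverse (I − A)⁻¹ = adj(I−A) / det(I−A).
Column 1 of adj(I−A): (0.342000, 0.053625, 0.052125, 0.069750); det(I−A) = 0.2714625.
m_1 = (0.342000 + 0.053625 + 0.052125 + 0.069750) / 0.2714625 = 0.5175 / 0.2714625 ≈ 1.9063.

m_1 = 1.9063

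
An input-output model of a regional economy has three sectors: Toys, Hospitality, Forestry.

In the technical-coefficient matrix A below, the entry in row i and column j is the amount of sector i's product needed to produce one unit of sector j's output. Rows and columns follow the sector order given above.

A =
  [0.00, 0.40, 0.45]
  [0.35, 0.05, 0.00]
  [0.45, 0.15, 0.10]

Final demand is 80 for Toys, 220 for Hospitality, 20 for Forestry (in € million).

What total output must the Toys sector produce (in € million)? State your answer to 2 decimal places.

x_T = 333.33

I − A =
  [   1.00    -0.40    -0.45]
  [  -0.35     0.95     0.00]
  [  -0.45    -0.15     0.90]
Cofactors of I−A, C_ij = (−1)^(i+j)·(minor ij) (rows/columns in the sector order above):
  C_11 = (0.95)(0.90) − (0.00)(-0.15) = 0.8550
  C_12 = −[(-0.35)(0.90) − (0.00)(-0.45)] = 0.3150
  C_13 = (-0.35)(-0.15) − (0.95)(-0.45) = 0.4800
  C_21 = −[(-0.40)(0.90) − (-0.45)(-0.15)] = 0.4275
  C_22 = (1.00)(0.90) − (-0.45)(-0.45) = 0.6975
  C_23 = −[(1.00)(-0.15) − (-0.40)(-0.45)] = 0.3300
  C_31 = (-0.40)(0.00) − (-0.45)(0.95) = 0.4275
  C_32 = −[(1.00)(0.00) − (-0.45)(-0.35)] = 0.1575
  C_33 = (1.00)(0.95) − (-0.40)(-0.35) = 0.8100
det(I−A) = Σ_j (I−A)_1j·C_1j = (1.00)(0.8550) + (-0.40)(0.3150) + (-0.45)(0.4800) = 0.5130
adj(I−A) = Cᵀ =
  [ 0.8550   0.4275   0.4275]
  [ 0.3150   0.6975   0.1575]
  [ 0.4800   0.3300   0.8100]
(I − A)⁻¹ = adj(I−A) / det(I−A) ≈
  [   1.6667     0.8333     0.8333]
  [   0.6140     1.3596     0.3070]
  [   0.9357     0.6433     1.5789]
x = (I − A)⁻¹ d = adj(I−A)·d / det(I−A), with det(I−A) = 0.5130:
  x_T = (0.8550·80 + 0.4275·220 + 0.4275·20) / 0.5130 = 171.00 / 0.5130 ≈ 333.33
  x_H = (0.3150·80 + 0.6975·220 + 0.1575·20) / 0.5130 = 181.80 / 0.5130 ≈ 354.39
  x_F = (0.4800·80 + 0.3300·220 + 0.8100·20) / 0.5130 = 127.20 / 0.5130 ≈ 247.95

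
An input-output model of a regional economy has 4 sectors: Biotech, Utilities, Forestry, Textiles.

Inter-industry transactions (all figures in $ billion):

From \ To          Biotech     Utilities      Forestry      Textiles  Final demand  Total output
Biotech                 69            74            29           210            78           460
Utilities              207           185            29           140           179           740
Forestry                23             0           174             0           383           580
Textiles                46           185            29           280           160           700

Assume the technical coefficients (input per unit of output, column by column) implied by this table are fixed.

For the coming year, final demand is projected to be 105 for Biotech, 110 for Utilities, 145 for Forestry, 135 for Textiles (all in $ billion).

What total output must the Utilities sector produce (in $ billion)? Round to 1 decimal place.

Technical coefficients a_ij = z_ij / X_j:
  a_BB = 69/460 = 0.15, a_UB = 207/460 = 0.45, a_FB = 23/460 = 0.05, a_TB = 46/460 = 0.10
  a_BU = 74/740 = 0.10, a_UU = 185/740 = 0.25, a_FU = 0/740 = 0.00, a_TU = 185/740 = 0.25
  a_BF = 29/580 = 0.05, a_UF = 29/580 = 0.05, a_FF = 174/580 = 0.30, a_TF = 29/580 = 0.05
  a_BT = 210/700 = 0.30, a_UT = 140/700 = 0.20, a_FT = 0/700 = 0.00, a_TT = 280/700 = 0.40
I − A =
  [   0.85    -0.10    -0.05    -0.30]
  [  -0.45     0.75    -0.05    -0.20]
  [  -0.05     0.00     0.70     0.00]
  [  -0.10    -0.25    -0.05     0.60]
Compute the cofactors C_ij = (−1)^(i+j)·(3×3 minor ij) of I−A; the adjugate is their transpose:
adj(I−A) = Cᵀ =
  [ 0.280000   0.094500   0.039000   0.171500]
  [ 0.205000   0.333750   0.053750   0.213750]
  [ 0.020000   0.006750   0.254750   0.012250]
  [ 0.133750   0.155375   0.050125   0.412625]
det(I−A) = Σ_j (I−A)_1j·C_1j = (0.85)(0.280000) + (-0.10)(0.205000) + (-0.05)(0.020000) + (-0.30)(0.133750) = 0.176375
(I − A)⁻¹ = adj(I−A) / det(I−A) ≈
  [   1.5875     0.5358     0.2211     0.9724]
  [   1.1623     1.8923     0.3047     1.2119]
  [   0.1134     0.0383     1.4444     0.0695]
  [   0.7583     0.8809     0.2842     2.3395]
x = (I − A)⁻¹ d = adj(I−A)·d / det(I−A), with det(I−A) = 0.176375:
  x_B = (0.280000·105 + 0.094500·110 + 0.039000·145 + 0.171500·135) / 0.176375 = 68.6025 / 0.176375 ≈ 389.0
  x_U = (0.205000·105 + 0.333750·110 + 0.053750·145 + 0.213750·135) / 0.176375 = 94.8875 / 0.176375 ≈ 538.0
  x_F = (0.020000·105 + 0.006750·110 + 0.254750·145 + 0.012250·135) / 0.176375 = 41.435 / 0.176375 ≈ 234.9
  x_T = (0.133750·105 + 0.155375·110 + 0.050125·145 + 0.412625·135) / 0.176375 = 94.1075 / 0.176375 ≈ 533.6

x_U = 538.0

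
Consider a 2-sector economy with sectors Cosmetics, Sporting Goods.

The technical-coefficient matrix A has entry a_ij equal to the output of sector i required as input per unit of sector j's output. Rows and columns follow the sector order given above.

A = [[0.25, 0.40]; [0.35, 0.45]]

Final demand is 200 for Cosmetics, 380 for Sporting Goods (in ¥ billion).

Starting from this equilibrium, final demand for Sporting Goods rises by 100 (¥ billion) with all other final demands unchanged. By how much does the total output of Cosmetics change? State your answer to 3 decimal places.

Δx_1 = 146.789

I − A =
  [   0.75    -0.40]
  [  -0.35     0.55]
det(I−A) = (0.75)(0.55) − (-0.40)(-0.35) = 0.2725
adj(I−A) = [[0.55, 0.40], [0.35, 0.75]]
(I − A)⁻¹ = adj(I−A) / det(I−A) ≈
  [   2.0183     1.4679]
  [   1.2844     2.7523]
Δx = (I − A)⁻¹ Δd with Δd having +100 in the Sporting Goods component and 0 elsewhere.
So Δx_1 = L_12 · (+100), where L_12 = adj(I−A)_12 / det(I−A) = 0.40 / 0.2725.
Δx_1 = 0.40 × (+100) / 0.2725 = 40.00 / 0.2725 ≈ 146.789.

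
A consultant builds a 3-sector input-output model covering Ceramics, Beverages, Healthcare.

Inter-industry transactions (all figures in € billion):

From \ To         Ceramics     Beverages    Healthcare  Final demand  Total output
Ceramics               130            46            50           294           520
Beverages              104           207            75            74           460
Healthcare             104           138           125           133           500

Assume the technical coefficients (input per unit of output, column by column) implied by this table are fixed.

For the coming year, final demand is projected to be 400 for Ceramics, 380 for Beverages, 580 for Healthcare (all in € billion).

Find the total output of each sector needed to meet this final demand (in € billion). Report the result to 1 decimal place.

x_1 = 945.5, x_2 = 1475.3, x_3 = 1615.6

Technical coefficients a_ij = z_ij / X_j:
  a_11 = 130/520 = 0.25, a_21 = 104/520 = 0.20, a_31 = 104/520 = 0.20
  a_12 = 46/460 = 0.10, a_22 = 207/460 = 0.45, a_32 = 138/460 = 0.30
  a_13 = 50/500 = 0.10, a_23 = 75/500 = 0.15, a_33 = 125/500 = 0.25
I − A =
  [   0.75    -0.10    -0.10]
  [  -0.20     0.55    -0.15]
  [  -0.20    -0.30     0.75]
Cofactors of I−A, C_ij = (−1)^(i+j)·(minor ij) (rows/columns in the sector order above):
  C_11 = (0.55)(0.75) − (-0.15)(-0.30) = 0.3675
  C_12 = −[(-0.20)(0.75) − (-0.15)(-0.20)] = 0.1800
  C_13 = (-0.20)(-0.30) − (0.55)(-0.20) = 0.1700
  C_21 = −[(-0.10)(0.75) − (-0.10)(-0.30)] = 0.1050
  C_22 = (0.75)(0.75) − (-0.10)(-0.20) = 0.5425
  C_23 = −[(0.75)(-0.30) − (-0.10)(-0.20)] = 0.2450
  C_31 = (-0.10)(-0.15) − (-0.10)(0.55) = 0.0700
  C_32 = −[(0.75)(-0.15) − (-0.10)(-0.20)] = 0.1325
  C_33 = (0.75)(0.55) − (-0.10)(-0.20) = 0.3925
det(I−A) = Σ_j (I−A)_1j·C_1j = (0.75)(0.3675) + (-0.10)(0.1800) + (-0.10)(0.1700) = 0.240625
adj(I−A) = Cᵀ =
  [ 0.3675   0.1050   0.0700]
  [ 0.1800   0.5425   0.1325]
  [ 0.1700   0.2450   0.3925]
(I − A)⁻¹ = adj(I−A) / det(I−A) ≈
  [   1.5273     0.4364     0.2909]
  [   0.7481     2.2545     0.5506]
  [   0.7065     1.0182     1.6312]
x = (I − A)⁻¹ d = adj(I−A)·d / det(I−A), with det(I−A) = 0.240625:
  x_1 = (0.3675·400 + 0.1050·380 + 0.0700·580) / 0.240625 = 227.50 / 0.240625 ≈ 945.5
  x_2 = (0.1800·400 + 0.5425·380 + 0.1325·580) / 0.240625 = 355.00 / 0.240625 ≈ 1475.3
  x_3 = (0.1700·400 + 0.2450·380 + 0.3925·580) / 0.240625 = 388.75 / 0.240625 ≈ 1615.6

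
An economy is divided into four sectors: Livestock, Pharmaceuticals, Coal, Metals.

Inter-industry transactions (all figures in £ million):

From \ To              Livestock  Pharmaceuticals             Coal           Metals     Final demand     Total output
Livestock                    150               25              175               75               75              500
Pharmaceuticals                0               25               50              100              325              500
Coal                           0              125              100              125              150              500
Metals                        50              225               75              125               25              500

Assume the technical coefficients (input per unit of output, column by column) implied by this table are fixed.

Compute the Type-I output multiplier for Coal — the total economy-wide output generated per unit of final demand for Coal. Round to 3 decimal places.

Technical coefficients a_ij = z_ij / X_j:
  a_LL = 150/500 = 0.30, a_PL = 0/500 = 0.00, a_CL = 0/500 = 0.00, a_ML = 50/500 = 0.10
  a_LP = 25/500 = 0.05, a_PP = 25/500 = 0.05, a_CP = 125/500 = 0.25, a_MP = 225/500 = 0.45
  a_LC = 175/500 = 0.35, a_PC = 50/500 = 0.10, a_CC = 100/500 = 0.20, a_MC = 75/500 = 0.15
  a_LM = 75/500 = 0.15, a_PM = 100/500 = 0.20, a_CM = 125/500 = 0.25, a_MM = 125/500 = 0.25
I − A =
  [   0.70    -0.05    -0.35    -0.15]
  [   0.00     0.95    -0.10    -0.20]
  [   0.00    -0.25     0.80    -0.25]
  [  -0.10    -0.45    -0.15     0.75]
Compute the cofactors C_ij = (−1)^(i+j)·(3×3 minor ij) of I−A; the adjugate is their transpose:
adj(I−A) = Cᵀ =
  [ 0.424875   0.192750   0.251250   0.220125]
  [ 0.018500   0.373000   0.079000   0.129500]
  [ 0.028750   0.207500   0.420500   0.201250]
  [ 0.073500   0.291000   0.165000   0.514500]
det(I−A) = Σ_j (I−A)_1j·C_1j = (0.70)(0.424875) + (-0.05)(0.018500) + (-0.35)(0.028750) + (-0.15)(0.073500) = 0.2754
(I − A)⁻¹ = adj(I−A) / det(I−A) ≈
  [   1.5428     0.6999     0.9123     0.7993]
  [   0.0672     1.3544     0.2869     0.4702]
  [   0.1044     0.7534     1.5269     0.7308]
  [   0.2669     1.0566     0.5991     1.8682]
The output multiplier for sector j is the column-j sum of the Leontief inverse (I − A)⁻¹ = adj(I−A) / det(I−A).
Column C of adj(I−A): (0.251250, 0.079000, 0.420500, 0.165000); det(I−A) = 0.2754.
m_C = (0.251250 + 0.079000 + 0.420500 + 0.165000) / 0.2754 = 0.91575 / 0.2754 ≈ 3.325.

m_C = 3.325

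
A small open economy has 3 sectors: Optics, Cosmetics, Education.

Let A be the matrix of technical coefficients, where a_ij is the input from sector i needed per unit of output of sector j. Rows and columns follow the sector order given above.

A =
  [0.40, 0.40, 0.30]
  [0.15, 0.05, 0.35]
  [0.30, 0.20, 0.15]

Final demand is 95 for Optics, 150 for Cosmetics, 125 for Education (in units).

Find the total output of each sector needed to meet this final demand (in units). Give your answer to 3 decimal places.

I − A =
  [   0.60    -0.40    -0.30]
  [  -0.15     0.95    -0.35]
  [  -0.30    -0.20     0.85]
Cofactors of I−A, C_ij = (−1)^(i+j)·(minor ij) (rows/columns in the sector order above):
  C_11 = (0.95)(0.85) − (-0.35)(-0.20) = 0.7375
  C_12 = −[(-0.15)(0.85) − (-0.35)(-0.30)] = 0.2325
  C_13 = (-0.15)(-0.20) − (0.95)(-0.30) = 0.3150
  C_21 = −[(-0.40)(0.85) − (-0.30)(-0.20)] = 0.4000
  C_22 = (0.60)(0.85) − (-0.30)(-0.30) = 0.4200
  C_23 = −[(0.60)(-0.20) − (-0.40)(-0.30)] = 0.2400
  C_31 = (-0.40)(-0.35) − (-0.30)(0.95) = 0.4250
  C_32 = −[(0.60)(-0.35) − (-0.30)(-0.15)] = 0.2550
  C_33 = (0.60)(0.95) − (-0.40)(-0.15) = 0.5100
det(I−A) = Σ_j (I−A)_1j·C_1j = (0.60)(0.7375) + (-0.40)(0.2325) + (-0.30)(0.3150) = 0.2550
adj(I−A) = Cᵀ =
  [ 0.7375   0.4000   0.4250]
  [ 0.2325   0.4200   0.2550]
  [ 0.3150   0.2400   0.5100]
(I − A)⁻¹ = adj(I−A) / det(I−A) ≈
  [   2.8922     1.5686     1.6667]
  [   0.9118     1.6471     1.0000]
  [   1.2353     0.9412     2.0000]
x = (I − A)⁻¹ d = adj(I−A)·d / det(I−A), with det(I−A) = 0.2550:
  x_1 = (0.7375·95 + 0.4000·150 + 0.4250·125) / 0.2550 = 183.1875 / 0.2550 ≈ 718.382
  x_2 = (0.2325·95 + 0.4200·150 + 0.2550·125) / 0.2550 = 116.9625 / 0.2550 ≈ 458.676
  x_3 = (0.3150·95 + 0.2400·150 + 0.5100·125) / 0.2550 = 129.675 / 0.2550 ≈ 508.529

x_1 = 718.382, x_2 = 458.676, x_3 = 508.529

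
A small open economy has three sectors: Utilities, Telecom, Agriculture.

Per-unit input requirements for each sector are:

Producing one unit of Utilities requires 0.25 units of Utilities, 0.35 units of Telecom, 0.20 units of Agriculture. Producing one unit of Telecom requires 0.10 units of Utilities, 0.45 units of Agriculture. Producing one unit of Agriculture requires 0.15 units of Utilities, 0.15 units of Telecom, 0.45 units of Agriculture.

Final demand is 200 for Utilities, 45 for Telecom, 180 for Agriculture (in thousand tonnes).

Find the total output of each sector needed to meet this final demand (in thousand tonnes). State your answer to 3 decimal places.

x_U = 460.533, x_T = 319.624, x_A = 756.250

I − A =
  [   0.75    -0.10    -0.15]
  [  -0.35     1.00    -0.15]
  [  -0.20    -0.45     0.55]
Cofactors of I−A, C_ij = (−1)^(i+j)·(minor ij) (rows/columns in the sector order above):
  C_11 = (1.00)(0.55) − (-0.15)(-0.45) = 0.4825
  C_12 = −[(-0.35)(0.55) − (-0.15)(-0.20)] = 0.2225
  C_13 = (-0.35)(-0.45) − (1.00)(-0.20) = 0.3575
  C_21 = −[(-0.10)(0.55) − (-0.15)(-0.45)] = 0.1225
  C_22 = (0.75)(0.55) − (-0.15)(-0.20) = 0.3825
  C_23 = −[(0.75)(-0.45) − (-0.10)(-0.20)] = 0.3575
  C_31 = (-0.10)(-0.15) − (-0.15)(1.00) = 0.1650
  C_32 = −[(0.75)(-0.15) − (-0.15)(-0.35)] = 0.1650
  C_33 = (0.75)(1.00) − (-0.10)(-0.35) = 0.7150
det(I−A) = Σ_j (I−A)_1j·C_1j = (0.75)(0.4825) + (-0.10)(0.2225) + (-0.15)(0.3575) = 0.2860
adj(I−A) = Cᵀ =
  [ 0.4825   0.1225   0.1650]
  [ 0.2225   0.3825   0.1650]
  [ 0.3575   0.3575   0.7150]
(I − A)⁻¹ = adj(I−A) / det(I−A) ≈
  [   1.6871     0.4283     0.5769]
  [   0.7780     1.3374     0.5769]
  [   1.2500     1.2500     2.5000]
x = (I − A)⁻¹ d = adj(I−A)·d / det(I−A), with det(I−A) = 0.2860:
  x_U = (0.4825·200 + 0.1225·45 + 0.1650·180) / 0.2860 = 131.7125 / 0.2860 ≈ 460.533
  x_T = (0.2225·200 + 0.3825·45 + 0.1650·180) / 0.2860 = 91.4125 / 0.2860 ≈ 319.624
  x_A = (0.3575·200 + 0.3575·45 + 0.7150·180) / 0.2860 = 216.2875 / 0.2860 = 756.250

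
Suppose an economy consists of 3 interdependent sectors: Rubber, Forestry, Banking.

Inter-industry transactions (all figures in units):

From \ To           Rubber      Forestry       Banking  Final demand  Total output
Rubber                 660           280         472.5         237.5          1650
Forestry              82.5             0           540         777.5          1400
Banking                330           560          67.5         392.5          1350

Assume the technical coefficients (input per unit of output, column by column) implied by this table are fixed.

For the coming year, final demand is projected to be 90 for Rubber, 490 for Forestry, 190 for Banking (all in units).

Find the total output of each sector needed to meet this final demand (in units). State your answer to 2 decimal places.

x_R = 846.57, x_F = 822.07, x_B = 724.36

Technical coefficients a_ij = z_ij / X_j:
  a_RR = 660/1650 = 0.40, a_FR = 82.5/1650 = 0.05, a_BR = 330/1650 = 0.20
  a_RF = 280/1400 = 0.20, a_FF = 0/1400 = 0.00, a_BF = 560/1400 = 0.40
  a_RB = 472.5/1350 = 0.35, a_FB = 540/1350 = 0.40, a_BB = 67.5/1350 = 0.05
I − A =
  [   0.60    -0.20    -0.35]
  [  -0.05     1.00    -0.40]
  [  -0.20    -0.40     0.95]
Cofactors of I−A, C_ij = (−1)^(i+j)·(minor ij) (rows/columns in the sector order above):
  C_11 = (1.00)(0.95) − (-0.40)(-0.40) = 0.7900
  C_12 = −[(-0.05)(0.95) − (-0.40)(-0.20)] = 0.1275
  C_13 = (-0.05)(-0.40) − (1.00)(-0.20) = 0.2200
  C_21 = −[(-0.20)(0.95) − (-0.35)(-0.40)] = 0.3300
  C_22 = (0.60)(0.95) − (-0.35)(-0.20) = 0.5000
  C_23 = −[(0.60)(-0.40) − (-0.20)(-0.20)] = 0.2800
  C_31 = (-0.20)(-0.40) − (-0.35)(1.00) = 0.4300
  C_32 = −[(0.60)(-0.40) − (-0.35)(-0.05)] = 0.2575
  C_33 = (0.60)(1.00) − (-0.20)(-0.05) = 0.5900
det(I−A) = Σ_j (I−A)_1j·C_1j = (0.60)(0.7900) + (-0.20)(0.1275) + (-0.35)(0.2200) = 0.3715
adj(I−A) = Cᵀ =
  [ 0.7900   0.3300   0.4300]
  [ 0.1275   0.5000   0.2575]
  [ 0.2200   0.2800   0.5900]
(I − A)⁻¹ = adj(I−A) / det(I−A) ≈
  [   2.1265     0.8883     1.1575]
  [   0.3432     1.3459     0.6931]
  [   0.5922     0.7537     1.5882]
x = (I − A)⁻¹ d = adj(I−A)·d / det(I−A), with det(I−A) = 0.3715:
  x_R = (0.7900·90 + 0.3300·490 + 0.4300·190) / 0.3715 = 314.50 / 0.3715 ≈ 846.57
  x_F = (0.1275·90 + 0.5000·490 + 0.2575·190) / 0.3715 = 305.40 / 0.3715 ≈ 822.07
  x_B = (0.2200·90 + 0.2800·490 + 0.5900·190) / 0.3715 = 269.10 / 0.3715 ≈ 724.36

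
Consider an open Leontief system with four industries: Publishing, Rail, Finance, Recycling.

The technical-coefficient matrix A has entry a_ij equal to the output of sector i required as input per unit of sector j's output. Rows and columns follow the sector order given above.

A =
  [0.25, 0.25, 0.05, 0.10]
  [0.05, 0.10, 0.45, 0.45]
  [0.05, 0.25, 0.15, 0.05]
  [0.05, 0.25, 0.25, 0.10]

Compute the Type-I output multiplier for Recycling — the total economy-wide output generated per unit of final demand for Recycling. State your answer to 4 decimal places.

m_4 = 3.5503

I − A =
  [   0.75    -0.25    -0.05    -0.10]
  [  -0.05     0.90    -0.45    -0.45]
  [  -0.05    -0.25     0.85    -0.05]
  [  -0.05    -0.25    -0.25     0.90]
Compute the cofactors C_ij = (−1)^(i+j)·(3×3 minor ij) of I−A; the adjugate is their transpose:
adj(I−A) = Cᵀ =
  [ 0.446625   0.227500   0.198000   0.174375]
  [ 0.083750   0.556500   0.390500   0.309250]
  [ 0.054625   0.190000   0.500500   0.128875]
  [ 0.063250   0.220000   0.258500   0.470250]
det(I−A) = Σ_j (I−A)_1j·C_1j = (0.75)(0.446625) + (-0.25)(0.083750) + (-0.05)(0.054625) + (-0.10)(0.063250) = 0.304975
(I − A)⁻¹ = adj(I−A) / det(I−A) ≈
  [   1.46446     0.74596     0.64923     0.57177]
  [   0.27461     1.82474     1.28043     1.01402]
  [   0.17911     0.62300     1.64112     0.42258]
  [   0.20739     0.72137     0.84761     1.54193]
The output multiplier for sector j is the column-j sum of the Leontief inverse (I − A)⁻¹ = adj(I−A) / det(I−A).
Column 4 of adj(I−A): (0.174375, 0.309250, 0.128875, 0.470250); det(I−A) = 0.304975.
m_4 = (0.174375 + 0.309250 + 0.128875 + 0.470250) / 0.304975 = 1.08275 / 0.304975 ≈ 3.5503.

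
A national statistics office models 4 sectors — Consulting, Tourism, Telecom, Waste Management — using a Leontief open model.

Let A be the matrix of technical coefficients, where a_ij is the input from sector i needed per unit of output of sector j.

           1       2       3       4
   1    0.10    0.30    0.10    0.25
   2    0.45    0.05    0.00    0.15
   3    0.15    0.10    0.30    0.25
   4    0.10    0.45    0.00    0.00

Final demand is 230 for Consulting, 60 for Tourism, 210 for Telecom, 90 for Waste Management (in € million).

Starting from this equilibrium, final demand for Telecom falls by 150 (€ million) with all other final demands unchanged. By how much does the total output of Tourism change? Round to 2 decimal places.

I − A =
  [   0.90    -0.30    -0.10    -0.25]
  [  -0.45     0.95     0.00    -0.15]
  [  -0.15    -0.10     0.70    -0.25]
  [  -0.10    -0.45     0.00     1.00]
Compute the cofactors C_ij = (−1)^(i+j)·(3×3 minor ij) of I−A; the adjugate is their transpose:
adj(I−A) = Cᵀ =
  [ 0.617750   0.310000   0.088250   0.223000]
  [ 0.325500   0.595000   0.046500   0.182250]
  [ 0.253250   0.258125   0.580375   0.247125]
  [ 0.208250   0.298750   0.029750   0.485250]
det(I−A) = Σ_j (I−A)_1j·C_1j = (0.90)(0.617750) + (-0.30)(0.325500) + (-0.10)(0.253250) + (-0.25)(0.208250) = 0.3809375
(I − A)⁻¹ = adj(I−A) / det(I−A) ≈
  [   1.6217     0.8138     0.2317     0.5854]
  [   0.8545     1.5619     0.1221     0.4784]
  [   0.6648     0.6776     1.5235     0.6487]
  [   0.5467     0.7842     0.0781     1.2738]
Δx = (I − A)⁻¹ Δd with Δd having -150 in the Telecom component and 0 elsewhere.
So Δx_2 = L_23 · (-150), where L_23 = adj(I−A)_23 / det(I−A) = 0.046500 / 0.3809375.
Δx_2 = 0.046500 × (-150) / 0.3809375 = -6.975 / 0.3809375 ≈ -18.31.

Δx_2 = -18.31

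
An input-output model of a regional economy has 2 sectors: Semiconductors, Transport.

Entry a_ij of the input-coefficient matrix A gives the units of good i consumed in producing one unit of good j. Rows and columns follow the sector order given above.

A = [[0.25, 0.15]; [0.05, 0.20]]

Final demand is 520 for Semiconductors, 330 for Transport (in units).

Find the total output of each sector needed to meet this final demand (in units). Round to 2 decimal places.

x_S = 785.65, x_T = 461.60

I − A =
  [   0.75    -0.15]
  [  -0.05     0.80]
det(I−A) = (0.75)(0.80) − (-0.15)(-0.05) = 0.5925
adj(I−A) = [[0.80, 0.15], [0.05, 0.75]]
(I − A)⁻¹ = adj(I−A) / det(I−A) ≈
  [   1.3502     0.2532]
  [   0.0844     1.2658]
x = (I − A)⁻¹ d = adj(I−A)·d / det(I−A), with det(I−A) = 0.5925:
  x_S = (0.80·520 + 0.15·330) / 0.5925 = 465.50 / 0.5925 ≈ 785.65
  x_T = (0.05·520 + 0.75·330) / 0.5925 = 273.50 / 0.5925 ≈ 461.60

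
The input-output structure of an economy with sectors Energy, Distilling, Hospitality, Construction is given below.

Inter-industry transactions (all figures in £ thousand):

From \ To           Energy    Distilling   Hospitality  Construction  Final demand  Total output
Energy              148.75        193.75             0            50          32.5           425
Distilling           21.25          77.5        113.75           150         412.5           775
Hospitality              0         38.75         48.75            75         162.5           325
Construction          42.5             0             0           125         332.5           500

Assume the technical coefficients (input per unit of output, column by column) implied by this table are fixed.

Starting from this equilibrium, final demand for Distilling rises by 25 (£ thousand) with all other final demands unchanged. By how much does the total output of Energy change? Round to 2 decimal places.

Δx_1 = 11.67

Technical coefficients a_ij = z_ij / X_j:
  a_11 = 148.75/425 = 0.35, a_21 = 21.25/425 = 0.05, a_31 = 0/425 = 0.00, a_41 = 42.5/425 = 0.10
  a_12 = 193.75/775 = 0.25, a_22 = 77.5/775 = 0.10, a_32 = 38.75/775 = 0.05, a_42 = 0/775 = 0.00
  a_13 = 0/325 = 0.00, a_23 = 113.75/325 = 0.35, a_33 = 48.75/325 = 0.15, a_43 = 0/325 = 0.00
  a_14 = 50/500 = 0.10, a_24 = 150/500 = 0.30, a_34 = 75/500 = 0.15, a_44 = 125/500 = 0.25
I − A =
  [   0.65    -0.25     0.00    -0.10]
  [  -0.05     0.90    -0.35    -0.30]
  [   0.00    -0.05     0.85    -0.15]
  [  -0.10     0.00     0.00     0.75]
Compute the cofactors C_ij = (−1)^(i+j)·(3×3 minor ij) of I−A; the adjugate is their transpose:
adj(I−A) = Cᵀ =
  [ 0.560625   0.159375   0.065625   0.151625]
  [ 0.062625   0.405875   0.167125   0.204125]
  [ 0.016875   0.027625   0.412875   0.095875]
  [ 0.074750   0.021250   0.008750   0.475250]
det(I−A) = Σ_j (I−A)_1j·C_1j = (0.65)(0.560625) + (-0.25)(0.062625) + (0.00)(0.016875) + (-0.10)(0.074750) = 0.341275
(I − A)⁻¹ = adj(I−A) / det(I−A) ≈
  [   1.6427     0.4670     0.1923     0.4443]
  [   0.1835     1.1893     0.4897     0.5981]
  [   0.0494     0.0809     1.2098     0.2809]
  [   0.2190     0.0623     0.0256     1.3926]
Δx = (I − A)⁻¹ Δd with Δd having +25 in the Distilling component and 0 elsewhere.
So Δx_1 = L_12 · (+25), where L_12 = adj(I−A)_12 / det(I−A) = 0.159375 / 0.341275.
Δx_1 = 0.159375 × (+25) / 0.341275 = 3.984375 / 0.341275 ≈ 11.67.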